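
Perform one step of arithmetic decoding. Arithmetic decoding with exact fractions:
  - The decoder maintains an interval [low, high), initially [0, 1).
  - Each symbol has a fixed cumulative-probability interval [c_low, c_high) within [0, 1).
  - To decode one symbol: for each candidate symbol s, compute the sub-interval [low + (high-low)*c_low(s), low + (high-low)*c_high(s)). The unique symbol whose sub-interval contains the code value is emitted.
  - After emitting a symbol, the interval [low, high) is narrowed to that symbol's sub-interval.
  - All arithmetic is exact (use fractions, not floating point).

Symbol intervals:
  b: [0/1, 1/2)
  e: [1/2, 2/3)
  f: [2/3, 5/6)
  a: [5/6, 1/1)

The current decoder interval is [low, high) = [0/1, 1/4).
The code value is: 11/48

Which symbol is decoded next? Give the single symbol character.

Interval width = high − low = 1/4 − 0/1 = 1/4
Scaled code = (code − low) / width = (11/48 − 0/1) / 1/4 = 11/12
  b: [0/1, 1/2) 
  e: [1/2, 2/3) 
  f: [2/3, 5/6) 
  a: [5/6, 1/1) ← scaled code falls here ✓

Answer: a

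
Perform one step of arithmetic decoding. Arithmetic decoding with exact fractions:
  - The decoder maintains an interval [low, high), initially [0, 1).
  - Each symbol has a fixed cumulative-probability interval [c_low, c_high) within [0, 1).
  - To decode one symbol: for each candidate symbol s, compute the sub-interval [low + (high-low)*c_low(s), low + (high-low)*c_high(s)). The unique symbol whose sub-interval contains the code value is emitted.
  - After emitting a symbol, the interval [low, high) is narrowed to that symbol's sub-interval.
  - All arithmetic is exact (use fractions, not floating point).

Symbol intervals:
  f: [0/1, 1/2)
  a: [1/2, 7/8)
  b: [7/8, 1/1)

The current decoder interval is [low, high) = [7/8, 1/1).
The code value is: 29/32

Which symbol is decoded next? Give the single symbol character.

Answer: f

Derivation:
Interval width = high − low = 1/1 − 7/8 = 1/8
Scaled code = (code − low) / width = (29/32 − 7/8) / 1/8 = 1/4
  f: [0/1, 1/2) ← scaled code falls here ✓
  a: [1/2, 7/8) 
  b: [7/8, 1/1) 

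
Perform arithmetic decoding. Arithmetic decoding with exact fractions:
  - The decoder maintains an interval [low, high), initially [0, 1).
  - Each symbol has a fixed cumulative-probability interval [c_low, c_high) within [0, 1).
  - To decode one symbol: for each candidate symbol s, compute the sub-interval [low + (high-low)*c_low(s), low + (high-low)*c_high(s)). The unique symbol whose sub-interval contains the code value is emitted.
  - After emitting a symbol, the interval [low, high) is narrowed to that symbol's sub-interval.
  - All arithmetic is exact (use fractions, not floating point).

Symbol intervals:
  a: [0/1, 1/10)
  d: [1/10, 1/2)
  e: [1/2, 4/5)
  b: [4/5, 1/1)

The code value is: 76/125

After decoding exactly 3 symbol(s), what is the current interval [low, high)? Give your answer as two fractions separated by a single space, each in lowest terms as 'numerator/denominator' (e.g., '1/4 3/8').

Answer: 59/100 313/500

Derivation:
Step 1: interval [0/1, 1/1), width = 1/1 - 0/1 = 1/1
  'a': [0/1 + 1/1*0/1, 0/1 + 1/1*1/10) = [0/1, 1/10)
  'd': [0/1 + 1/1*1/10, 0/1 + 1/1*1/2) = [1/10, 1/2)
  'e': [0/1 + 1/1*1/2, 0/1 + 1/1*4/5) = [1/2, 4/5) <- contains code 76/125
  'b': [0/1 + 1/1*4/5, 0/1 + 1/1*1/1) = [4/5, 1/1)
  emit 'e', narrow to [1/2, 4/5)
Step 2: interval [1/2, 4/5), width = 4/5 - 1/2 = 3/10
  'a': [1/2 + 3/10*0/1, 1/2 + 3/10*1/10) = [1/2, 53/100)
  'd': [1/2 + 3/10*1/10, 1/2 + 3/10*1/2) = [53/100, 13/20) <- contains code 76/125
  'e': [1/2 + 3/10*1/2, 1/2 + 3/10*4/5) = [13/20, 37/50)
  'b': [1/2 + 3/10*4/5, 1/2 + 3/10*1/1) = [37/50, 4/5)
  emit 'd', narrow to [53/100, 13/20)
Step 3: interval [53/100, 13/20), width = 13/20 - 53/100 = 3/25
  'a': [53/100 + 3/25*0/1, 53/100 + 3/25*1/10) = [53/100, 271/500)
  'd': [53/100 + 3/25*1/10, 53/100 + 3/25*1/2) = [271/500, 59/100)
  'e': [53/100 + 3/25*1/2, 53/100 + 3/25*4/5) = [59/100, 313/500) <- contains code 76/125
  'b': [53/100 + 3/25*4/5, 53/100 + 3/25*1/1) = [313/500, 13/20)
  emit 'e', narrow to [59/100, 313/500)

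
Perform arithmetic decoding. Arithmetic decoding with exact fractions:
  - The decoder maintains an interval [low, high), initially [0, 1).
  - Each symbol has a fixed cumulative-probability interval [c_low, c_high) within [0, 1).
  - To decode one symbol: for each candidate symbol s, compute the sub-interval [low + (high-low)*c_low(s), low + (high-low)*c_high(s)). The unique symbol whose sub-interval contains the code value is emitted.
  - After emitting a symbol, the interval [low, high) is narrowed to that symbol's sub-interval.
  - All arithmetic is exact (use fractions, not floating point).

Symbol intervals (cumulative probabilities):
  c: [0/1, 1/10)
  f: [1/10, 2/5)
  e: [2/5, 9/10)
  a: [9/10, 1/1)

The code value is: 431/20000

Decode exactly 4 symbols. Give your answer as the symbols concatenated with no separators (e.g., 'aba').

Answer: cffa

Derivation:
Step 1: interval [0/1, 1/1), width = 1/1 - 0/1 = 1/1
  'c': [0/1 + 1/1*0/1, 0/1 + 1/1*1/10) = [0/1, 1/10) <- contains code 431/20000
  'f': [0/1 + 1/1*1/10, 0/1 + 1/1*2/5) = [1/10, 2/5)
  'e': [0/1 + 1/1*2/5, 0/1 + 1/1*9/10) = [2/5, 9/10)
  'a': [0/1 + 1/1*9/10, 0/1 + 1/1*1/1) = [9/10, 1/1)
  emit 'c', narrow to [0/1, 1/10)
Step 2: interval [0/1, 1/10), width = 1/10 - 0/1 = 1/10
  'c': [0/1 + 1/10*0/1, 0/1 + 1/10*1/10) = [0/1, 1/100)
  'f': [0/1 + 1/10*1/10, 0/1 + 1/10*2/5) = [1/100, 1/25) <- contains code 431/20000
  'e': [0/1 + 1/10*2/5, 0/1 + 1/10*9/10) = [1/25, 9/100)
  'a': [0/1 + 1/10*9/10, 0/1 + 1/10*1/1) = [9/100, 1/10)
  emit 'f', narrow to [1/100, 1/25)
Step 3: interval [1/100, 1/25), width = 1/25 - 1/100 = 3/100
  'c': [1/100 + 3/100*0/1, 1/100 + 3/100*1/10) = [1/100, 13/1000)
  'f': [1/100 + 3/100*1/10, 1/100 + 3/100*2/5) = [13/1000, 11/500) <- contains code 431/20000
  'e': [1/100 + 3/100*2/5, 1/100 + 3/100*9/10) = [11/500, 37/1000)
  'a': [1/100 + 3/100*9/10, 1/100 + 3/100*1/1) = [37/1000, 1/25)
  emit 'f', narrow to [13/1000, 11/500)
Step 4: interval [13/1000, 11/500), width = 11/500 - 13/1000 = 9/1000
  'c': [13/1000 + 9/1000*0/1, 13/1000 + 9/1000*1/10) = [13/1000, 139/10000)
  'f': [13/1000 + 9/1000*1/10, 13/1000 + 9/1000*2/5) = [139/10000, 83/5000)
  'e': [13/1000 + 9/1000*2/5, 13/1000 + 9/1000*9/10) = [83/5000, 211/10000)
  'a': [13/1000 + 9/1000*9/10, 13/1000 + 9/1000*1/1) = [211/10000, 11/500) <- contains code 431/20000
  emit 'a', narrow to [211/10000, 11/500)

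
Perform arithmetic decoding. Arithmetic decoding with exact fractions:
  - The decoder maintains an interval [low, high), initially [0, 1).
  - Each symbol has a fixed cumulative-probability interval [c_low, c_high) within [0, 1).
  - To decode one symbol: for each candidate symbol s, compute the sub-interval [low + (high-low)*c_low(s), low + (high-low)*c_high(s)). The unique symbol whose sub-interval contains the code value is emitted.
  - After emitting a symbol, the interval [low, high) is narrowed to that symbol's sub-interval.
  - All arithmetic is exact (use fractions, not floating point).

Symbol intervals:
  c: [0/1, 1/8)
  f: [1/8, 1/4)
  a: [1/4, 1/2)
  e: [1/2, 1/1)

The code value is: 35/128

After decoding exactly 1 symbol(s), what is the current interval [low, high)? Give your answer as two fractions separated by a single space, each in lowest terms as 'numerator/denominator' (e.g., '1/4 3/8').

Answer: 1/4 1/2

Derivation:
Step 1: interval [0/1, 1/1), width = 1/1 - 0/1 = 1/1
  'c': [0/1 + 1/1*0/1, 0/1 + 1/1*1/8) = [0/1, 1/8)
  'f': [0/1 + 1/1*1/8, 0/1 + 1/1*1/4) = [1/8, 1/4)
  'a': [0/1 + 1/1*1/4, 0/1 + 1/1*1/2) = [1/4, 1/2) <- contains code 35/128
  'e': [0/1 + 1/1*1/2, 0/1 + 1/1*1/1) = [1/2, 1/1)
  emit 'a', narrow to [1/4, 1/2)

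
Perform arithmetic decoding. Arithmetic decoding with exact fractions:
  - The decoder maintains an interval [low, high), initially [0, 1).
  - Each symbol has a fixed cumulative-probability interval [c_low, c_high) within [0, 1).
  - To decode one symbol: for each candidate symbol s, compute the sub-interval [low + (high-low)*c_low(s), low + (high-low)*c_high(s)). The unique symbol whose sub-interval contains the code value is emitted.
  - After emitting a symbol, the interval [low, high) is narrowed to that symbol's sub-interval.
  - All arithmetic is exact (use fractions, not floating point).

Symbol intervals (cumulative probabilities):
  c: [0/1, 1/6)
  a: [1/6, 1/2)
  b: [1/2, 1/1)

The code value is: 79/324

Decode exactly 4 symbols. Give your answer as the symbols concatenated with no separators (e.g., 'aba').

Answer: aaac

Derivation:
Step 1: interval [0/1, 1/1), width = 1/1 - 0/1 = 1/1
  'c': [0/1 + 1/1*0/1, 0/1 + 1/1*1/6) = [0/1, 1/6)
  'a': [0/1 + 1/1*1/6, 0/1 + 1/1*1/2) = [1/6, 1/2) <- contains code 79/324
  'b': [0/1 + 1/1*1/2, 0/1 + 1/1*1/1) = [1/2, 1/1)
  emit 'a', narrow to [1/6, 1/2)
Step 2: interval [1/6, 1/2), width = 1/2 - 1/6 = 1/3
  'c': [1/6 + 1/3*0/1, 1/6 + 1/3*1/6) = [1/6, 2/9)
  'a': [1/6 + 1/3*1/6, 1/6 + 1/3*1/2) = [2/9, 1/3) <- contains code 79/324
  'b': [1/6 + 1/3*1/2, 1/6 + 1/3*1/1) = [1/3, 1/2)
  emit 'a', narrow to [2/9, 1/3)
Step 3: interval [2/9, 1/3), width = 1/3 - 2/9 = 1/9
  'c': [2/9 + 1/9*0/1, 2/9 + 1/9*1/6) = [2/9, 13/54)
  'a': [2/9 + 1/9*1/6, 2/9 + 1/9*1/2) = [13/54, 5/18) <- contains code 79/324
  'b': [2/9 + 1/9*1/2, 2/9 + 1/9*1/1) = [5/18, 1/3)
  emit 'a', narrow to [13/54, 5/18)
Step 4: interval [13/54, 5/18), width = 5/18 - 13/54 = 1/27
  'c': [13/54 + 1/27*0/1, 13/54 + 1/27*1/6) = [13/54, 20/81) <- contains code 79/324
  'a': [13/54 + 1/27*1/6, 13/54 + 1/27*1/2) = [20/81, 7/27)
  'b': [13/54 + 1/27*1/2, 13/54 + 1/27*1/1) = [7/27, 5/18)
  emit 'c', narrow to [13/54, 20/81)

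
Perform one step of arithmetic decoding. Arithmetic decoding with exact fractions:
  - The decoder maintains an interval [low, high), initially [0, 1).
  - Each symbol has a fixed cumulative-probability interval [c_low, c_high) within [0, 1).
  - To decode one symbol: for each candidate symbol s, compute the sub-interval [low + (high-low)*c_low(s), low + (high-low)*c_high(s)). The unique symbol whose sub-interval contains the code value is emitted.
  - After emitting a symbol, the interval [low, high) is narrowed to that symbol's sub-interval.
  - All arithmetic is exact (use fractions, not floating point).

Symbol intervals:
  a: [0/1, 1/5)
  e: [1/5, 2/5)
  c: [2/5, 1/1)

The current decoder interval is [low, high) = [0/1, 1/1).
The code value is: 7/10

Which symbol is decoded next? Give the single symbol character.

Interval width = high − low = 1/1 − 0/1 = 1/1
Scaled code = (code − low) / width = (7/10 − 0/1) / 1/1 = 7/10
  a: [0/1, 1/5) 
  e: [1/5, 2/5) 
  c: [2/5, 1/1) ← scaled code falls here ✓

Answer: c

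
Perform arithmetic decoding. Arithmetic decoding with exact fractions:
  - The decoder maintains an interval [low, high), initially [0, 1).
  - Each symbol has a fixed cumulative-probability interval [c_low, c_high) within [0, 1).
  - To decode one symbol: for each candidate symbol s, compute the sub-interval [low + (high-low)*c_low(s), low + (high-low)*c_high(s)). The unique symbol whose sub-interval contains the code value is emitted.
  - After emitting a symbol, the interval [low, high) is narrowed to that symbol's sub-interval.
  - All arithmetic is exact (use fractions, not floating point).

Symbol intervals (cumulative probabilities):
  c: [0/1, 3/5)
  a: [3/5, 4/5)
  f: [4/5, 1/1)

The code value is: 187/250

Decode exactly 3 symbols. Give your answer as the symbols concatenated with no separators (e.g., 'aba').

Step 1: interval [0/1, 1/1), width = 1/1 - 0/1 = 1/1
  'c': [0/1 + 1/1*0/1, 0/1 + 1/1*3/5) = [0/1, 3/5)
  'a': [0/1 + 1/1*3/5, 0/1 + 1/1*4/5) = [3/5, 4/5) <- contains code 187/250
  'f': [0/1 + 1/1*4/5, 0/1 + 1/1*1/1) = [4/5, 1/1)
  emit 'a', narrow to [3/5, 4/5)
Step 2: interval [3/5, 4/5), width = 4/5 - 3/5 = 1/5
  'c': [3/5 + 1/5*0/1, 3/5 + 1/5*3/5) = [3/5, 18/25)
  'a': [3/5 + 1/5*3/5, 3/5 + 1/5*4/5) = [18/25, 19/25) <- contains code 187/250
  'f': [3/5 + 1/5*4/5, 3/5 + 1/5*1/1) = [19/25, 4/5)
  emit 'a', narrow to [18/25, 19/25)
Step 3: interval [18/25, 19/25), width = 19/25 - 18/25 = 1/25
  'c': [18/25 + 1/25*0/1, 18/25 + 1/25*3/5) = [18/25, 93/125)
  'a': [18/25 + 1/25*3/5, 18/25 + 1/25*4/5) = [93/125, 94/125) <- contains code 187/250
  'f': [18/25 + 1/25*4/5, 18/25 + 1/25*1/1) = [94/125, 19/25)
  emit 'a', narrow to [93/125, 94/125)

Answer: aaa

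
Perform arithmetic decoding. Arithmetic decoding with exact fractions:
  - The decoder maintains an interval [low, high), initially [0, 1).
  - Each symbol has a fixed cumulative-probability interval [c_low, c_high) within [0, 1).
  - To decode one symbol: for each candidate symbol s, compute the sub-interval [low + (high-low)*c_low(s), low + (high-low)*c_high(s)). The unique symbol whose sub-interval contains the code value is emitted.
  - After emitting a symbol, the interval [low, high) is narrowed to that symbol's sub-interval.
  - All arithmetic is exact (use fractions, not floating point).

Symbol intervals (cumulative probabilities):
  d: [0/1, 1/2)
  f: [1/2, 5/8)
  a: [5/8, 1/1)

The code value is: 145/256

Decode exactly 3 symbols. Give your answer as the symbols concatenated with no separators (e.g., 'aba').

Answer: ffd

Derivation:
Step 1: interval [0/1, 1/1), width = 1/1 - 0/1 = 1/1
  'd': [0/1 + 1/1*0/1, 0/1 + 1/1*1/2) = [0/1, 1/2)
  'f': [0/1 + 1/1*1/2, 0/1 + 1/1*5/8) = [1/2, 5/8) <- contains code 145/256
  'a': [0/1 + 1/1*5/8, 0/1 + 1/1*1/1) = [5/8, 1/1)
  emit 'f', narrow to [1/2, 5/8)
Step 2: interval [1/2, 5/8), width = 5/8 - 1/2 = 1/8
  'd': [1/2 + 1/8*0/1, 1/2 + 1/8*1/2) = [1/2, 9/16)
  'f': [1/2 + 1/8*1/2, 1/2 + 1/8*5/8) = [9/16, 37/64) <- contains code 145/256
  'a': [1/2 + 1/8*5/8, 1/2 + 1/8*1/1) = [37/64, 5/8)
  emit 'f', narrow to [9/16, 37/64)
Step 3: interval [9/16, 37/64), width = 37/64 - 9/16 = 1/64
  'd': [9/16 + 1/64*0/1, 9/16 + 1/64*1/2) = [9/16, 73/128) <- contains code 145/256
  'f': [9/16 + 1/64*1/2, 9/16 + 1/64*5/8) = [73/128, 293/512)
  'a': [9/16 + 1/64*5/8, 9/16 + 1/64*1/1) = [293/512, 37/64)
  emit 'd', narrow to [9/16, 73/128)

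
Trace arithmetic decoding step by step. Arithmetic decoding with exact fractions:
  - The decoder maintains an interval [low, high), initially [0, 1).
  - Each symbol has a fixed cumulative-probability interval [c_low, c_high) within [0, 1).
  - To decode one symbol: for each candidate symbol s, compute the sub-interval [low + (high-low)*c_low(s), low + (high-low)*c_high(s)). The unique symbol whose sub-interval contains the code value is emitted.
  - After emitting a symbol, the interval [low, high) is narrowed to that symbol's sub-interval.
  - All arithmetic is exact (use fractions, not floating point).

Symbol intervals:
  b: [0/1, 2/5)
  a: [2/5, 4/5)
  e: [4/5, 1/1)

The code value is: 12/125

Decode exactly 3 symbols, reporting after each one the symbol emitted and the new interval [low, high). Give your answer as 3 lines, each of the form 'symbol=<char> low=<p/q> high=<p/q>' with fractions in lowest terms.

Step 1: interval [0/1, 1/1), width = 1/1 - 0/1 = 1/1
  'b': [0/1 + 1/1*0/1, 0/1 + 1/1*2/5) = [0/1, 2/5) <- contains code 12/125
  'a': [0/1 + 1/1*2/5, 0/1 + 1/1*4/5) = [2/5, 4/5)
  'e': [0/1 + 1/1*4/5, 0/1 + 1/1*1/1) = [4/5, 1/1)
  emit 'b', narrow to [0/1, 2/5)
Step 2: interval [0/1, 2/5), width = 2/5 - 0/1 = 2/5
  'b': [0/1 + 2/5*0/1, 0/1 + 2/5*2/5) = [0/1, 4/25) <- contains code 12/125
  'a': [0/1 + 2/5*2/5, 0/1 + 2/5*4/5) = [4/25, 8/25)
  'e': [0/1 + 2/5*4/5, 0/1 + 2/5*1/1) = [8/25, 2/5)
  emit 'b', narrow to [0/1, 4/25)
Step 3: interval [0/1, 4/25), width = 4/25 - 0/1 = 4/25
  'b': [0/1 + 4/25*0/1, 0/1 + 4/25*2/5) = [0/1, 8/125)
  'a': [0/1 + 4/25*2/5, 0/1 + 4/25*4/5) = [8/125, 16/125) <- contains code 12/125
  'e': [0/1 + 4/25*4/5, 0/1 + 4/25*1/1) = [16/125, 4/25)
  emit 'a', narrow to [8/125, 16/125)

Answer: symbol=b low=0/1 high=2/5
symbol=b low=0/1 high=4/25
symbol=a low=8/125 high=16/125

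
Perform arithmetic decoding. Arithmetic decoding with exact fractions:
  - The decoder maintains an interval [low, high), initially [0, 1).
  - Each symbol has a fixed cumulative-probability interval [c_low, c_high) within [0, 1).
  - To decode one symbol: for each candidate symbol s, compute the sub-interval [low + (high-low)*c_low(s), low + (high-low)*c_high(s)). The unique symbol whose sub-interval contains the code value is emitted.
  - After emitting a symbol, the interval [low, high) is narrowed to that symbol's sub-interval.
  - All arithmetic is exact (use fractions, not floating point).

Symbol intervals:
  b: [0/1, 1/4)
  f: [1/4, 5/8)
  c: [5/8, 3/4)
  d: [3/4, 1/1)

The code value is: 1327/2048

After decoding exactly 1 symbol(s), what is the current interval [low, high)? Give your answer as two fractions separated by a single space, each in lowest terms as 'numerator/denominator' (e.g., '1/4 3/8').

Answer: 5/8 3/4

Derivation:
Step 1: interval [0/1, 1/1), width = 1/1 - 0/1 = 1/1
  'b': [0/1 + 1/1*0/1, 0/1 + 1/1*1/4) = [0/1, 1/4)
  'f': [0/1 + 1/1*1/4, 0/1 + 1/1*5/8) = [1/4, 5/8)
  'c': [0/1 + 1/1*5/8, 0/1 + 1/1*3/4) = [5/8, 3/4) <- contains code 1327/2048
  'd': [0/1 + 1/1*3/4, 0/1 + 1/1*1/1) = [3/4, 1/1)
  emit 'c', narrow to [5/8, 3/4)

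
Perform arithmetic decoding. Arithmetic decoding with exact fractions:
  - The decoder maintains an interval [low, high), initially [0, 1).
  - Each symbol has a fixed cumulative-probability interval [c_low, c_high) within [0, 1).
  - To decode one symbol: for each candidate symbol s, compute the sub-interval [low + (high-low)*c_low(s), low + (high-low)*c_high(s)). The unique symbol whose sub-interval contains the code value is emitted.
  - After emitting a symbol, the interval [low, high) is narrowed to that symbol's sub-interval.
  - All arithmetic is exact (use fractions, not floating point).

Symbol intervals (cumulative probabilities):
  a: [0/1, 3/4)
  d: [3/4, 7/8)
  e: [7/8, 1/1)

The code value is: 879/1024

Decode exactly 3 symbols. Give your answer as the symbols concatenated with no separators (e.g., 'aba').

Step 1: interval [0/1, 1/1), width = 1/1 - 0/1 = 1/1
  'a': [0/1 + 1/1*0/1, 0/1 + 1/1*3/4) = [0/1, 3/4)
  'd': [0/1 + 1/1*3/4, 0/1 + 1/1*7/8) = [3/4, 7/8) <- contains code 879/1024
  'e': [0/1 + 1/1*7/8, 0/1 + 1/1*1/1) = [7/8, 1/1)
  emit 'd', narrow to [3/4, 7/8)
Step 2: interval [3/4, 7/8), width = 7/8 - 3/4 = 1/8
  'a': [3/4 + 1/8*0/1, 3/4 + 1/8*3/4) = [3/4, 27/32)
  'd': [3/4 + 1/8*3/4, 3/4 + 1/8*7/8) = [27/32, 55/64) <- contains code 879/1024
  'e': [3/4 + 1/8*7/8, 3/4 + 1/8*1/1) = [55/64, 7/8)
  emit 'd', narrow to [27/32, 55/64)
Step 3: interval [27/32, 55/64), width = 55/64 - 27/32 = 1/64
  'a': [27/32 + 1/64*0/1, 27/32 + 1/64*3/4) = [27/32, 219/256)
  'd': [27/32 + 1/64*3/4, 27/32 + 1/64*7/8) = [219/256, 439/512)
  'e': [27/32 + 1/64*7/8, 27/32 + 1/64*1/1) = [439/512, 55/64) <- contains code 879/1024
  emit 'e', narrow to [439/512, 55/64)

Answer: dde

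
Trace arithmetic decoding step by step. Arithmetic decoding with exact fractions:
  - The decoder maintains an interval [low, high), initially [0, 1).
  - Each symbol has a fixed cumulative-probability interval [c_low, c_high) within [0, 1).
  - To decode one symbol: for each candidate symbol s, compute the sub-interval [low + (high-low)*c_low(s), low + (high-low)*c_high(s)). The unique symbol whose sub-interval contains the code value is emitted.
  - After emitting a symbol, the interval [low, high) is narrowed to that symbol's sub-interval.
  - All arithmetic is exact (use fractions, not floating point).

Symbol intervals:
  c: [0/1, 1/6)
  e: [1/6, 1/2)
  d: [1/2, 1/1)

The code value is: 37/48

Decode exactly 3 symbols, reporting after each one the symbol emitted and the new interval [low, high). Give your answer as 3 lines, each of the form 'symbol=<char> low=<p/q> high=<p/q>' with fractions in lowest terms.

Answer: symbol=d low=1/2 high=1/1
symbol=d low=3/4 high=1/1
symbol=c low=3/4 high=19/24

Derivation:
Step 1: interval [0/1, 1/1), width = 1/1 - 0/1 = 1/1
  'c': [0/1 + 1/1*0/1, 0/1 + 1/1*1/6) = [0/1, 1/6)
  'e': [0/1 + 1/1*1/6, 0/1 + 1/1*1/2) = [1/6, 1/2)
  'd': [0/1 + 1/1*1/2, 0/1 + 1/1*1/1) = [1/2, 1/1) <- contains code 37/48
  emit 'd', narrow to [1/2, 1/1)
Step 2: interval [1/2, 1/1), width = 1/1 - 1/2 = 1/2
  'c': [1/2 + 1/2*0/1, 1/2 + 1/2*1/6) = [1/2, 7/12)
  'e': [1/2 + 1/2*1/6, 1/2 + 1/2*1/2) = [7/12, 3/4)
  'd': [1/2 + 1/2*1/2, 1/2 + 1/2*1/1) = [3/4, 1/1) <- contains code 37/48
  emit 'd', narrow to [3/4, 1/1)
Step 3: interval [3/4, 1/1), width = 1/1 - 3/4 = 1/4
  'c': [3/4 + 1/4*0/1, 3/4 + 1/4*1/6) = [3/4, 19/24) <- contains code 37/48
  'e': [3/4 + 1/4*1/6, 3/4 + 1/4*1/2) = [19/24, 7/8)
  'd': [3/4 + 1/4*1/2, 3/4 + 1/4*1/1) = [7/8, 1/1)
  emit 'c', narrow to [3/4, 19/24)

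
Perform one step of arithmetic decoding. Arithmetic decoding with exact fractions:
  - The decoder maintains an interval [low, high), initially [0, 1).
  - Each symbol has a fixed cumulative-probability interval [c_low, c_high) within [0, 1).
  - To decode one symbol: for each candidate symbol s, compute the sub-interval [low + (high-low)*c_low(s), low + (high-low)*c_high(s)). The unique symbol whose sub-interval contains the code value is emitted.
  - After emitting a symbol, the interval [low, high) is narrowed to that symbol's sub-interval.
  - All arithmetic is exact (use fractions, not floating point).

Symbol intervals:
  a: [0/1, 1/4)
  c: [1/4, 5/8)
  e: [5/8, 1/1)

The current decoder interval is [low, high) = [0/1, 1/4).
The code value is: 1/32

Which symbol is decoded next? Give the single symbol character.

Answer: a

Derivation:
Interval width = high − low = 1/4 − 0/1 = 1/4
Scaled code = (code − low) / width = (1/32 − 0/1) / 1/4 = 1/8
  a: [0/1, 1/4) ← scaled code falls here ✓
  c: [1/4, 5/8) 
  e: [5/8, 1/1) 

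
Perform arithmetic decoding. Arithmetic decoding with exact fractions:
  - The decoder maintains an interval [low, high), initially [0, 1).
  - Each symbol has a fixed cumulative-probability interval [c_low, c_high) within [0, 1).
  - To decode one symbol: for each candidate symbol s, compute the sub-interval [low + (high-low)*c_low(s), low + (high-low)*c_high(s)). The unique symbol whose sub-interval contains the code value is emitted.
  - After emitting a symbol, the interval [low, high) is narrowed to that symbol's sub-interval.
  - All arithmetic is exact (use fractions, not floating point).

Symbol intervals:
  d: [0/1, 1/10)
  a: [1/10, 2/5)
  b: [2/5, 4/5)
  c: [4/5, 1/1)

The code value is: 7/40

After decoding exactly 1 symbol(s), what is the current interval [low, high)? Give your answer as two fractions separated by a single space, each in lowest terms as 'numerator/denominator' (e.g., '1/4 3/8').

Answer: 1/10 2/5

Derivation:
Step 1: interval [0/1, 1/1), width = 1/1 - 0/1 = 1/1
  'd': [0/1 + 1/1*0/1, 0/1 + 1/1*1/10) = [0/1, 1/10)
  'a': [0/1 + 1/1*1/10, 0/1 + 1/1*2/5) = [1/10, 2/5) <- contains code 7/40
  'b': [0/1 + 1/1*2/5, 0/1 + 1/1*4/5) = [2/5, 4/5)
  'c': [0/1 + 1/1*4/5, 0/1 + 1/1*1/1) = [4/5, 1/1)
  emit 'a', narrow to [1/10, 2/5)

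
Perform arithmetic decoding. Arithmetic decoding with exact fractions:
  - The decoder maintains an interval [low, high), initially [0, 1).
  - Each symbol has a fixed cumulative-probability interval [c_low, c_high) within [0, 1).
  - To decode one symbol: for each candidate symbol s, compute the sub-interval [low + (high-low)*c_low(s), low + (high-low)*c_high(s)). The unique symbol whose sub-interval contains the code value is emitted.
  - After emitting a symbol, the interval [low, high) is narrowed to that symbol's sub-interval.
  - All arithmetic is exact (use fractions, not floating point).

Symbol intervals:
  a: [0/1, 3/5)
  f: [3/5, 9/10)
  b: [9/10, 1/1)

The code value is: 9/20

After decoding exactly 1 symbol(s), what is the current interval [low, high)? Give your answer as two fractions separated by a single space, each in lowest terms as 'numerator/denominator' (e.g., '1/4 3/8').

Step 1: interval [0/1, 1/1), width = 1/1 - 0/1 = 1/1
  'a': [0/1 + 1/1*0/1, 0/1 + 1/1*3/5) = [0/1, 3/5) <- contains code 9/20
  'f': [0/1 + 1/1*3/5, 0/1 + 1/1*9/10) = [3/5, 9/10)
  'b': [0/1 + 1/1*9/10, 0/1 + 1/1*1/1) = [9/10, 1/1)
  emit 'a', narrow to [0/1, 3/5)

Answer: 0/1 3/5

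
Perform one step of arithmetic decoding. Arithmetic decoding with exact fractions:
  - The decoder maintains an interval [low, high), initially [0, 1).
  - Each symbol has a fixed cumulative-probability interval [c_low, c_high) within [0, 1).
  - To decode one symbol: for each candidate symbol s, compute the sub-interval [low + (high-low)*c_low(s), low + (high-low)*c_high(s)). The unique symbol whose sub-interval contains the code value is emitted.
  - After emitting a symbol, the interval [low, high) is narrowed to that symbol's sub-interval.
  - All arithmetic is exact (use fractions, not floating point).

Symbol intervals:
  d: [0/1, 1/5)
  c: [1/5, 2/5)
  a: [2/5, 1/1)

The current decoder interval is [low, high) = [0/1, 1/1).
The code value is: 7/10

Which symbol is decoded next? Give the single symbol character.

Answer: a

Derivation:
Interval width = high − low = 1/1 − 0/1 = 1/1
Scaled code = (code − low) / width = (7/10 − 0/1) / 1/1 = 7/10
  d: [0/1, 1/5) 
  c: [1/5, 2/5) 
  a: [2/5, 1/1) ← scaled code falls here ✓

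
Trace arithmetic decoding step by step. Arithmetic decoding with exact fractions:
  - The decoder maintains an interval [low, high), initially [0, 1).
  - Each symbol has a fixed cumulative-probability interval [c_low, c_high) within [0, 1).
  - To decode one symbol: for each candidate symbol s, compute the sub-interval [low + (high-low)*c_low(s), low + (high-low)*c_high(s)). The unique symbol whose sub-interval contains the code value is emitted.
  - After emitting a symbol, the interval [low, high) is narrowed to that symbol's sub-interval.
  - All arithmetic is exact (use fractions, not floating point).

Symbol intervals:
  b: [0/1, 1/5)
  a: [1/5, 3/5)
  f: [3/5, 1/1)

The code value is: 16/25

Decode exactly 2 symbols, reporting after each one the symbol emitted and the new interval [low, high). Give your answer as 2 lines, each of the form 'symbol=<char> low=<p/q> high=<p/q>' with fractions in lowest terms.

Step 1: interval [0/1, 1/1), width = 1/1 - 0/1 = 1/1
  'b': [0/1 + 1/1*0/1, 0/1 + 1/1*1/5) = [0/1, 1/5)
  'a': [0/1 + 1/1*1/5, 0/1 + 1/1*3/5) = [1/5, 3/5)
  'f': [0/1 + 1/1*3/5, 0/1 + 1/1*1/1) = [3/5, 1/1) <- contains code 16/25
  emit 'f', narrow to [3/5, 1/1)
Step 2: interval [3/5, 1/1), width = 1/1 - 3/5 = 2/5
  'b': [3/5 + 2/5*0/1, 3/5 + 2/5*1/5) = [3/5, 17/25) <- contains code 16/25
  'a': [3/5 + 2/5*1/5, 3/5 + 2/5*3/5) = [17/25, 21/25)
  'f': [3/5 + 2/5*3/5, 3/5 + 2/5*1/1) = [21/25, 1/1)
  emit 'b', narrow to [3/5, 17/25)

Answer: symbol=f low=3/5 high=1/1
symbol=b low=3/5 high=17/25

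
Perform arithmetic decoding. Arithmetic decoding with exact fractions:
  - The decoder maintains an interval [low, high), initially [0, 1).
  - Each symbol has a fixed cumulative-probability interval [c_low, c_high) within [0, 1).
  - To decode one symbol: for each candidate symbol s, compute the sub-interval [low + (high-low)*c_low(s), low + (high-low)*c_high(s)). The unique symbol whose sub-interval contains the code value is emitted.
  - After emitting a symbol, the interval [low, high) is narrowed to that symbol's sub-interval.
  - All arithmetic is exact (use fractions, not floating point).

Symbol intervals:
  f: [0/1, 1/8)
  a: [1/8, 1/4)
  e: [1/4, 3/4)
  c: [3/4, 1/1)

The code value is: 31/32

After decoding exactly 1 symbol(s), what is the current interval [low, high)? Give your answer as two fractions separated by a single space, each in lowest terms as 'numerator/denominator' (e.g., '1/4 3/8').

Step 1: interval [0/1, 1/1), width = 1/1 - 0/1 = 1/1
  'f': [0/1 + 1/1*0/1, 0/1 + 1/1*1/8) = [0/1, 1/8)
  'a': [0/1 + 1/1*1/8, 0/1 + 1/1*1/4) = [1/8, 1/4)
  'e': [0/1 + 1/1*1/4, 0/1 + 1/1*3/4) = [1/4, 3/4)
  'c': [0/1 + 1/1*3/4, 0/1 + 1/1*1/1) = [3/4, 1/1) <- contains code 31/32
  emit 'c', narrow to [3/4, 1/1)

Answer: 3/4 1/1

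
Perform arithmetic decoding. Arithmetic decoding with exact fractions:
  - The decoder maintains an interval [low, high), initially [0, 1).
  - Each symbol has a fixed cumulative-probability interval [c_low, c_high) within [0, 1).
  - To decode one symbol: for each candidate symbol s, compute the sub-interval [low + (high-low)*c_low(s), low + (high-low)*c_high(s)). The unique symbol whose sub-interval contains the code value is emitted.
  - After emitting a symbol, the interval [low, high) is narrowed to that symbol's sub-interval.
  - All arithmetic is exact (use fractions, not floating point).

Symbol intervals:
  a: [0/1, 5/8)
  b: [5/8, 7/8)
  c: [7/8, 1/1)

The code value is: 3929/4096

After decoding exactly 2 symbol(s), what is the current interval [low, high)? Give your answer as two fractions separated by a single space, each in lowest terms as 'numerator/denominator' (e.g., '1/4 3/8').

Step 1: interval [0/1, 1/1), width = 1/1 - 0/1 = 1/1
  'a': [0/1 + 1/1*0/1, 0/1 + 1/1*5/8) = [0/1, 5/8)
  'b': [0/1 + 1/1*5/8, 0/1 + 1/1*7/8) = [5/8, 7/8)
  'c': [0/1 + 1/1*7/8, 0/1 + 1/1*1/1) = [7/8, 1/1) <- contains code 3929/4096
  emit 'c', narrow to [7/8, 1/1)
Step 2: interval [7/8, 1/1), width = 1/1 - 7/8 = 1/8
  'a': [7/8 + 1/8*0/1, 7/8 + 1/8*5/8) = [7/8, 61/64)
  'b': [7/8 + 1/8*5/8, 7/8 + 1/8*7/8) = [61/64, 63/64) <- contains code 3929/4096
  'c': [7/8 + 1/8*7/8, 7/8 + 1/8*1/1) = [63/64, 1/1)
  emit 'b', narrow to [61/64, 63/64)

Answer: 61/64 63/64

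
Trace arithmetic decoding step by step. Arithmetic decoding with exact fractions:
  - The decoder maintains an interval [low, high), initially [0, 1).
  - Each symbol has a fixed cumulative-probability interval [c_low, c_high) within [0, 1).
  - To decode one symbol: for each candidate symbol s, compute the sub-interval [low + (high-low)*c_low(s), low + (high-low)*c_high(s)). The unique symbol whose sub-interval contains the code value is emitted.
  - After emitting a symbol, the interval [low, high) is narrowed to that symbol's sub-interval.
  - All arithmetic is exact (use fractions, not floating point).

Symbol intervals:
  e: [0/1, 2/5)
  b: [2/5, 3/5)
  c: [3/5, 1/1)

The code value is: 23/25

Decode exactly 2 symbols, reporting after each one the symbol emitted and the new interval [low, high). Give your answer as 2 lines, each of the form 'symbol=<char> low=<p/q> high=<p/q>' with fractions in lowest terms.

Answer: symbol=c low=3/5 high=1/1
symbol=c low=21/25 high=1/1

Derivation:
Step 1: interval [0/1, 1/1), width = 1/1 - 0/1 = 1/1
  'e': [0/1 + 1/1*0/1, 0/1 + 1/1*2/5) = [0/1, 2/5)
  'b': [0/1 + 1/1*2/5, 0/1 + 1/1*3/5) = [2/5, 3/5)
  'c': [0/1 + 1/1*3/5, 0/1 + 1/1*1/1) = [3/5, 1/1) <- contains code 23/25
  emit 'c', narrow to [3/5, 1/1)
Step 2: interval [3/5, 1/1), width = 1/1 - 3/5 = 2/5
  'e': [3/5 + 2/5*0/1, 3/5 + 2/5*2/5) = [3/5, 19/25)
  'b': [3/5 + 2/5*2/5, 3/5 + 2/5*3/5) = [19/25, 21/25)
  'c': [3/5 + 2/5*3/5, 3/5 + 2/5*1/1) = [21/25, 1/1) <- contains code 23/25
  emit 'c', narrow to [21/25, 1/1)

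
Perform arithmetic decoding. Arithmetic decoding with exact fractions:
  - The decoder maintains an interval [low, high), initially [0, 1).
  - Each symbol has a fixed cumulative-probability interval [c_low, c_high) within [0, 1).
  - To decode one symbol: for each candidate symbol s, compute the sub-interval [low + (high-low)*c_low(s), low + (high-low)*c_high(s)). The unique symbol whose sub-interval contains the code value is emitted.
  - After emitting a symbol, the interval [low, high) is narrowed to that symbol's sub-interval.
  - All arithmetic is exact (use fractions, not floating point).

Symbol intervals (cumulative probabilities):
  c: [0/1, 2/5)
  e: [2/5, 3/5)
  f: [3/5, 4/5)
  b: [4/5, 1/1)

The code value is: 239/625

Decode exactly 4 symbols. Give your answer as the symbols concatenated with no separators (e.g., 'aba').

Answer: cbfb

Derivation:
Step 1: interval [0/1, 1/1), width = 1/1 - 0/1 = 1/1
  'c': [0/1 + 1/1*0/1, 0/1 + 1/1*2/5) = [0/1, 2/5) <- contains code 239/625
  'e': [0/1 + 1/1*2/5, 0/1 + 1/1*3/5) = [2/5, 3/5)
  'f': [0/1 + 1/1*3/5, 0/1 + 1/1*4/5) = [3/5, 4/5)
  'b': [0/1 + 1/1*4/5, 0/1 + 1/1*1/1) = [4/5, 1/1)
  emit 'c', narrow to [0/1, 2/5)
Step 2: interval [0/1, 2/5), width = 2/5 - 0/1 = 2/5
  'c': [0/1 + 2/5*0/1, 0/1 + 2/5*2/5) = [0/1, 4/25)
  'e': [0/1 + 2/5*2/5, 0/1 + 2/5*3/5) = [4/25, 6/25)
  'f': [0/1 + 2/5*3/5, 0/1 + 2/5*4/5) = [6/25, 8/25)
  'b': [0/1 + 2/5*4/5, 0/1 + 2/5*1/1) = [8/25, 2/5) <- contains code 239/625
  emit 'b', narrow to [8/25, 2/5)
Step 3: interval [8/25, 2/5), width = 2/5 - 8/25 = 2/25
  'c': [8/25 + 2/25*0/1, 8/25 + 2/25*2/5) = [8/25, 44/125)
  'e': [8/25 + 2/25*2/5, 8/25 + 2/25*3/5) = [44/125, 46/125)
  'f': [8/25 + 2/25*3/5, 8/25 + 2/25*4/5) = [46/125, 48/125) <- contains code 239/625
  'b': [8/25 + 2/25*4/5, 8/25 + 2/25*1/1) = [48/125, 2/5)
  emit 'f', narrow to [46/125, 48/125)
Step 4: interval [46/125, 48/125), width = 48/125 - 46/125 = 2/125
  'c': [46/125 + 2/125*0/1, 46/125 + 2/125*2/5) = [46/125, 234/625)
  'e': [46/125 + 2/125*2/5, 46/125 + 2/125*3/5) = [234/625, 236/625)
  'f': [46/125 + 2/125*3/5, 46/125 + 2/125*4/5) = [236/625, 238/625)
  'b': [46/125 + 2/125*4/5, 46/125 + 2/125*1/1) = [238/625, 48/125) <- contains code 239/625
  emit 'b', narrow to [238/625, 48/125)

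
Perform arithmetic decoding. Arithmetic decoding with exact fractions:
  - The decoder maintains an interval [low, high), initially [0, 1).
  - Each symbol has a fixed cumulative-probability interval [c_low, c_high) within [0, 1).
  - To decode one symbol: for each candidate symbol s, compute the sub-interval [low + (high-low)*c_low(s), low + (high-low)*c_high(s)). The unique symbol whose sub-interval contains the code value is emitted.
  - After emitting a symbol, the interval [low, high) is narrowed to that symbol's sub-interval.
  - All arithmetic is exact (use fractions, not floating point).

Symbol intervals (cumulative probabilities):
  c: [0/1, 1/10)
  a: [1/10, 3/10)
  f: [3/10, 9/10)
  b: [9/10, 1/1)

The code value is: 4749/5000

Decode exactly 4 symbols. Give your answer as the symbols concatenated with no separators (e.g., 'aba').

Step 1: interval [0/1, 1/1), width = 1/1 - 0/1 = 1/1
  'c': [0/1 + 1/1*0/1, 0/1 + 1/1*1/10) = [0/1, 1/10)
  'a': [0/1 + 1/1*1/10, 0/1 + 1/1*3/10) = [1/10, 3/10)
  'f': [0/1 + 1/1*3/10, 0/1 + 1/1*9/10) = [3/10, 9/10)
  'b': [0/1 + 1/1*9/10, 0/1 + 1/1*1/1) = [9/10, 1/1) <- contains code 4749/5000
  emit 'b', narrow to [9/10, 1/1)
Step 2: interval [9/10, 1/1), width = 1/1 - 9/10 = 1/10
  'c': [9/10 + 1/10*0/1, 9/10 + 1/10*1/10) = [9/10, 91/100)
  'a': [9/10 + 1/10*1/10, 9/10 + 1/10*3/10) = [91/100, 93/100)
  'f': [9/10 + 1/10*3/10, 9/10 + 1/10*9/10) = [93/100, 99/100) <- contains code 4749/5000
  'b': [9/10 + 1/10*9/10, 9/10 + 1/10*1/1) = [99/100, 1/1)
  emit 'f', narrow to [93/100, 99/100)
Step 3: interval [93/100, 99/100), width = 99/100 - 93/100 = 3/50
  'c': [93/100 + 3/50*0/1, 93/100 + 3/50*1/10) = [93/100, 117/125)
  'a': [93/100 + 3/50*1/10, 93/100 + 3/50*3/10) = [117/125, 237/250)
  'f': [93/100 + 3/50*3/10, 93/100 + 3/50*9/10) = [237/250, 123/125) <- contains code 4749/5000
  'b': [93/100 + 3/50*9/10, 93/100 + 3/50*1/1) = [123/125, 99/100)
  emit 'f', narrow to [237/250, 123/125)
Step 4: interval [237/250, 123/125), width = 123/125 - 237/250 = 9/250
  'c': [237/250 + 9/250*0/1, 237/250 + 9/250*1/10) = [237/250, 2379/2500) <- contains code 4749/5000
  'a': [237/250 + 9/250*1/10, 237/250 + 9/250*3/10) = [2379/2500, 2397/2500)
  'f': [237/250 + 9/250*3/10, 237/250 + 9/250*9/10) = [2397/2500, 2451/2500)
  'b': [237/250 + 9/250*9/10, 237/250 + 9/250*1/1) = [2451/2500, 123/125)
  emit 'c', narrow to [237/250, 2379/2500)

Answer: bffc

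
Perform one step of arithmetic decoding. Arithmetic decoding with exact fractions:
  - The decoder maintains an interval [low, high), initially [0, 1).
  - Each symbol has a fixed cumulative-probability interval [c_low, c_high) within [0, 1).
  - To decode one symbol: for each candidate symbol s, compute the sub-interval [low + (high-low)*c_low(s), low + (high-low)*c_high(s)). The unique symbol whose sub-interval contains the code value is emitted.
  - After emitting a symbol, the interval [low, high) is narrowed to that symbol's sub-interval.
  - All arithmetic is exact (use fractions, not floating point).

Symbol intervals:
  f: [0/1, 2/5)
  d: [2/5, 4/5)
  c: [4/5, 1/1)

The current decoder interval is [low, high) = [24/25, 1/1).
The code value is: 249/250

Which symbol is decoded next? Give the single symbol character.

Interval width = high − low = 1/1 − 24/25 = 1/25
Scaled code = (code − low) / width = (249/250 − 24/25) / 1/25 = 9/10
  f: [0/1, 2/5) 
  d: [2/5, 4/5) 
  c: [4/5, 1/1) ← scaled code falls here ✓

Answer: c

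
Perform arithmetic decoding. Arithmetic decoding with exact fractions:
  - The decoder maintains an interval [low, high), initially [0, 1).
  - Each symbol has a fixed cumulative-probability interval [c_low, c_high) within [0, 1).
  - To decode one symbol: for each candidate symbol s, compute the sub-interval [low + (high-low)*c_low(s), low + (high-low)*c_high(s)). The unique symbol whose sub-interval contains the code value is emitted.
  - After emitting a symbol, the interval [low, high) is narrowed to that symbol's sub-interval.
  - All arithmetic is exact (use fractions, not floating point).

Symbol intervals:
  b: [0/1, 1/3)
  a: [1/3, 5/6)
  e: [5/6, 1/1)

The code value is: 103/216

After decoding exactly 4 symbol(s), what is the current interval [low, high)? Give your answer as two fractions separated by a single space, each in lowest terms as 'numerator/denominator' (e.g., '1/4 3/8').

Answer: 17/36 13/27

Derivation:
Step 1: interval [0/1, 1/1), width = 1/1 - 0/1 = 1/1
  'b': [0/1 + 1/1*0/1, 0/1 + 1/1*1/3) = [0/1, 1/3)
  'a': [0/1 + 1/1*1/3, 0/1 + 1/1*5/6) = [1/3, 5/6) <- contains code 103/216
  'e': [0/1 + 1/1*5/6, 0/1 + 1/1*1/1) = [5/6, 1/1)
  emit 'a', narrow to [1/3, 5/6)
Step 2: interval [1/3, 5/6), width = 5/6 - 1/3 = 1/2
  'b': [1/3 + 1/2*0/1, 1/3 + 1/2*1/3) = [1/3, 1/2) <- contains code 103/216
  'a': [1/3 + 1/2*1/3, 1/3 + 1/2*5/6) = [1/2, 3/4)
  'e': [1/3 + 1/2*5/6, 1/3 + 1/2*1/1) = [3/4, 5/6)
  emit 'b', narrow to [1/3, 1/2)
Step 3: interval [1/3, 1/2), width = 1/2 - 1/3 = 1/6
  'b': [1/3 + 1/6*0/1, 1/3 + 1/6*1/3) = [1/3, 7/18)
  'a': [1/3 + 1/6*1/3, 1/3 + 1/6*5/6) = [7/18, 17/36)
  'e': [1/3 + 1/6*5/6, 1/3 + 1/6*1/1) = [17/36, 1/2) <- contains code 103/216
  emit 'e', narrow to [17/36, 1/2)
Step 4: interval [17/36, 1/2), width = 1/2 - 17/36 = 1/36
  'b': [17/36 + 1/36*0/1, 17/36 + 1/36*1/3) = [17/36, 13/27) <- contains code 103/216
  'a': [17/36 + 1/36*1/3, 17/36 + 1/36*5/6) = [13/27, 107/216)
  'e': [17/36 + 1/36*5/6, 17/36 + 1/36*1/1) = [107/216, 1/2)
  emit 'b', narrow to [17/36, 13/27)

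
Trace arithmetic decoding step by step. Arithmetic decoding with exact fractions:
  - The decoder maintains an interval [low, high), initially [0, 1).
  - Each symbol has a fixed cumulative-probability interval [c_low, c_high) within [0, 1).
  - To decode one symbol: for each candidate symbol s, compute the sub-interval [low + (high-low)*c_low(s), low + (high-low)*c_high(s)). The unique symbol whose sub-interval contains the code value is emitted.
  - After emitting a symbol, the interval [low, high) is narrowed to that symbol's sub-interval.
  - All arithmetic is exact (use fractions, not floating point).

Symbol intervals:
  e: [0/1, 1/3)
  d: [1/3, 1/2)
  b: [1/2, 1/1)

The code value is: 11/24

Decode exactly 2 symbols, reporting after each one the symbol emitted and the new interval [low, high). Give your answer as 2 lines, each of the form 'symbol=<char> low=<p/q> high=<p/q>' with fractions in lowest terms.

Answer: symbol=d low=1/3 high=1/2
symbol=b low=5/12 high=1/2

Derivation:
Step 1: interval [0/1, 1/1), width = 1/1 - 0/1 = 1/1
  'e': [0/1 + 1/1*0/1, 0/1 + 1/1*1/3) = [0/1, 1/3)
  'd': [0/1 + 1/1*1/3, 0/1 + 1/1*1/2) = [1/3, 1/2) <- contains code 11/24
  'b': [0/1 + 1/1*1/2, 0/1 + 1/1*1/1) = [1/2, 1/1)
  emit 'd', narrow to [1/3, 1/2)
Step 2: interval [1/3, 1/2), width = 1/2 - 1/3 = 1/6
  'e': [1/3 + 1/6*0/1, 1/3 + 1/6*1/3) = [1/3, 7/18)
  'd': [1/3 + 1/6*1/3, 1/3 + 1/6*1/2) = [7/18, 5/12)
  'b': [1/3 + 1/6*1/2, 1/3 + 1/6*1/1) = [5/12, 1/2) <- contains code 11/24
  emit 'b', narrow to [5/12, 1/2)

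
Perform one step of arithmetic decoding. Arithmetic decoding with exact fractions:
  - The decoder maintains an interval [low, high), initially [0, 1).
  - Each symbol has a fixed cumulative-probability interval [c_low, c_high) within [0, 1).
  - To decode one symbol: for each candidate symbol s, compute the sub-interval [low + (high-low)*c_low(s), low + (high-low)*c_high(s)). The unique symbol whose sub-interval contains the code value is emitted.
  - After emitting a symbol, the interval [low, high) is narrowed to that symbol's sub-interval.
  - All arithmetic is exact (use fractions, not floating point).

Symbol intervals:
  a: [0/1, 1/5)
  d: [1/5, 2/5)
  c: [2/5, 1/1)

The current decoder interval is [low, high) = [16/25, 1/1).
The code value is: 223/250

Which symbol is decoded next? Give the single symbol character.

Answer: c

Derivation:
Interval width = high − low = 1/1 − 16/25 = 9/25
Scaled code = (code − low) / width = (223/250 − 16/25) / 9/25 = 7/10
  a: [0/1, 1/5) 
  d: [1/5, 2/5) 
  c: [2/5, 1/1) ← scaled code falls here ✓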